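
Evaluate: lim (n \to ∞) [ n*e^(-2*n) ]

0

Write as n^1/e^{2n}, an ∞/∞ form.
Exponential growth dominates any polynomial, so repeated L'Hôpital (or the standard result) gives 0.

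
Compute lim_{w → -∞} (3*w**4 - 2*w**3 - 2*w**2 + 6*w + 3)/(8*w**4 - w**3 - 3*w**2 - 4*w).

Numerator and denominator both have degree 4.
Dividing every term by w^4, all lower-order terms vanish and the limit is the ratio of leading coefficients, 3/(8) = 3/8.

3/8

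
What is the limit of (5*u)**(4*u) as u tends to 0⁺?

Base → 0⁺ and exponent → 0⁺: a 0^0 form.
Take logs: 4u·ln(5u). This is 0·(−∞); rewriting as ln(5u)/(1/(4u)) and applying L'Hôpital gives 0.
Hence the limit is e^0 = 1.

1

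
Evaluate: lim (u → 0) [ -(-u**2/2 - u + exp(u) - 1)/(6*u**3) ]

Direct substitution gives 0/0.
Apply L'Hôpital: lim (-u + e^(u) - 1)/(-18*u^2), still 0/0.
Apply L'Hôpital: lim (e^(u) - 1)/(-36*u), still 0/0.
After 3 applications of L'Hôpital's rule the quotient is (e^(u))/(-36); substituting u = 0 gives -1/36.

-1/36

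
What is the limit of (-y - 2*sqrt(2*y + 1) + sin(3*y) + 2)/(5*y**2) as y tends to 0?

Substitution gives 0/0 (the numerator vanishes to order 2).
Expand each term to order y^2: the coefficient of y^2 in -2·√(1 + 2y) is 1 and in sin(3y) is 0.
Lower-order terms cancel with the polynomial part, so the numerator is (1)·y^2 + o(y^2), and the limit is (1)/(5) = 1/5.

1/5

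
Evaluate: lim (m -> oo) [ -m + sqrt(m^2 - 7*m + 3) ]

An ∞ − ∞ form. Rationalising with the conjugate, the difference becomes (-7m + 3) / (√(m^2 - 7*m + 3) + m).
For large m the denominator behaves like 2·m, so the quotient tends to -7/2 = -7/2.

-7/2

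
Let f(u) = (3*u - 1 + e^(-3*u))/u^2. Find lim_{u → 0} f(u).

Direct substitution gives 0/0.
Apply L'Hôpital: lim (3 - 3*e^(-3*u))/(2*u), still 0/0.
After 2 applications of L'Hôpital's rule the quotient is (9*e^(-3*u))/(2); substituting u = 0 gives 9/2.

9/2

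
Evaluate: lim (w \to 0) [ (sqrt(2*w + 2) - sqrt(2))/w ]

√(2)/2

Substitution gives 0/0. Multiply numerator and denominator by the conjugate √(2 + 2w) + √2.
The numerator becomes (2 + 2w) − 2 = 2w, so the expression simplifies to 2/(√(2 + 2w) + √2).
Letting w → 0 gives 2/(2√2) = √(2)/2.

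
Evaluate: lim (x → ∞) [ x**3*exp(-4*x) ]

0

Write as x^3/e^{4x}, an ∞/∞ form.
Exponential growth dominates any polynomial, so repeated L'Hôpital (or the standard result) gives 0.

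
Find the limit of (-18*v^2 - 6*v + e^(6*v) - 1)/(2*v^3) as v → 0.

18

Direct substitution gives 0/0.
Apply L'Hôpital: lim (-36*v + 6*e^(6*v) - 6)/(6*v^2), still 0/0.
Apply L'Hôpital: lim (36*e^(6*v) - 36)/(12*v), still 0/0.
After 3 applications of L'Hôpital's rule the quotient is (216*e^(6*v))/(12); substituting v = 0 gives 18.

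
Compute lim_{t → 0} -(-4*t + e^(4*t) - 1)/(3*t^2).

-8/3

Direct substitution gives 0/0.
Apply L'Hôpital: lim (4*e^(4*t) - 4)/(-6*t), still 0/0.
After 2 applications of L'Hôpital's rule the quotient is (16*e^(4*t))/(-6); substituting t = 0 gives -8/3.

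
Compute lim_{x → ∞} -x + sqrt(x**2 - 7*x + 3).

-7/2

This has the form ∞ − ∞. Multiply and divide by the conjugate √(x^2 - 7*x + 3) + x.
That gives (-7x + 3) / (√(x^2 - 7*x + 3) + x).
Divide numerator and denominator by x: the limit is -7/(2·1) = -7/2.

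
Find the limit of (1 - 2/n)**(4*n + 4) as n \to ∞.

Let L be the limit and take ln: ln L = lim (4n + 4)·ln(1 - 2/n) = lim (4n + 4)·(-2/n + O(1/n²)) = -8.
Hence L = e^(-8).

e^(-8)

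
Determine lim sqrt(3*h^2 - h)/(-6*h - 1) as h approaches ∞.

-√(3)/6

For large |h|, √(3*h^2 - h) ≈ √3·|h| and the denominator ≈ -6h.
Since h → +∞, |h| = h, giving √3/(-6) = -√(3)/6.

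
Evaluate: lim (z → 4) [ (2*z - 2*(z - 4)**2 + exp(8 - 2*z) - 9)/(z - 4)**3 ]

Direct substitution gives 0/0.
Apply L'Hôpital: lim (-4*z - 2*e^(8 - 2*z) + 18)/(3*(z - 4)^2), still 0/0.
Apply L'Hôpital: lim (4*e^(8 - 2*z) - 4)/(6*z - 24), still 0/0.
After 3 applications of L'Hôpital's rule the quotient is (-8*e^(8 - 2*z))/(6); substituting z = 4 gives -4/3.

-4/3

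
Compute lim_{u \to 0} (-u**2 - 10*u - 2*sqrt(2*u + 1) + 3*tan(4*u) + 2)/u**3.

Substitution gives 0/0; apply L'Hôpital's rule 3 times.
After differentiating numerator and denominator 3 times the quotient is (1152*tan(4*u)^2/cos(4*u)^2 + 384/cos(4*u)^2 - 6/(2*u + 1)^(5/2))/(6); at u = 0 this is 63.

63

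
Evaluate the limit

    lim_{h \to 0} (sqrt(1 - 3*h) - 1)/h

-3/2

Substitution gives 0/0. Multiply numerator and denominator by the conjugate √(1 - 3h) + √1.
The numerator becomes (1 - 3h) − 1 = -3h, so the expression simplifies to -3/(√(1 - 3h) + √1).
Letting h → 0 gives -3/(2√1) = -3/2.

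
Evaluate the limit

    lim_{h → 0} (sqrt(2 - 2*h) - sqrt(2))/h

-√(2)/2

Substitution gives 0/0. Multiply numerator and denominator by the conjugate √(2 - 2h) + √2.
The numerator becomes (2 - 2h) − 2 = -2h, so the expression simplifies to -2/(√(2 - 2h) + √2).
Letting h → 0 gives -2/(2√2) = -√(2)/2.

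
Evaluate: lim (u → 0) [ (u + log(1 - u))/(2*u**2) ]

Direct substitution gives 0/0.
Apply L'Hôpital: lim (1 - 1/(1 - u))/(4*u), still 0/0.
After 2 applications of L'Hôpital's rule the quotient is (-1/(1 - u)^2)/(4); substituting u = 0 gives -1/4.

-1/4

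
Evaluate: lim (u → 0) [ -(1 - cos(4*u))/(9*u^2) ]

-8/9

Substitution gives 0/0.
Use (1 − cos θ)/θ² → 1/2 with θ = 4u: the limit is 4²/(2·(-9)) = -8/9.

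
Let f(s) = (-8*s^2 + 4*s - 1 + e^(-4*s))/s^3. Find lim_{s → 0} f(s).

Direct substitution gives 0/0.
Apply L'Hôpital: lim (-16*s + 4 - 4*e^(-4*s))/(3*s^2), still 0/0.
Apply L'Hôpital: lim (-16 + 16*e^(-4*s))/(6*s), still 0/0.
After 3 applications of L'Hôpital's rule the quotient is (-64*e^(-4*s))/(6); substituting s = 0 gives -32/3.

-32/3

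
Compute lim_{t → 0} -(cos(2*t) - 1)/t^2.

Direct substitution gives 0/0.
Apply L'Hôpital: lim (-2*sin(2*t))/(-2*t), still 0/0.
After 2 applications of L'Hôpital's rule the quotient is (-4*cos(2*t))/(-2); substituting t = 0 gives 2.

2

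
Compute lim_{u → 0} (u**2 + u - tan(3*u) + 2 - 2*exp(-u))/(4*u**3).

Substitution gives 0/0; apply L'Hôpital's rule 3 times.
After differentiating numerator and denominator 3 times the quotient is (-162*tan(3*u)^4 - 216*tan(3*u)^2 - 54 + 2*e^(-u))/(24); at u = 0 this is -13/6.

-13/6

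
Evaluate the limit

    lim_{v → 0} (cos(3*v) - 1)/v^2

-9/2

Direct substitution gives 0/0.
Apply L'Hôpital: lim (-3*sin(3*v))/(2*v), still 0/0.
After 2 applications of L'Hôpital's rule the quotient is (-9*cos(3*v))/(2); substituting v = 0 gives -9/2.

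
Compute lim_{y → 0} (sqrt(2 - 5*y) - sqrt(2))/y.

-5*√(2)/4

Substitution gives 0/0. Multiply numerator and denominator by the conjugate √(2 - 5y) + √2.
The numerator becomes (2 - 5y) − 2 = -5y, so the expression simplifies to -5/(√(2 - 5y) + √2).
Letting y → 0 gives -5/(2√2) = -5*√(2)/4.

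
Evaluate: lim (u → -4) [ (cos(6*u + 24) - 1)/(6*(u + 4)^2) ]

Direct substitution gives 0/0.
Apply L'Hôpital: lim (-6*sin(6*u + 24))/(12*u + 48), still 0/0.
After 2 applications of L'Hôpital's rule the quotient is (-36*cos(6*u + 24))/(12); substituting u = -4 gives -3.

-3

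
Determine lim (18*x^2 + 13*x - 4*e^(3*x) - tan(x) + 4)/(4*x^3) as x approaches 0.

Substitution gives 0/0; apply L'Hôpital's rule 3 times.
After differentiating numerator and denominator 3 times the quotient is (-108*e^(3*x) - 6*tan(x)^4 - 8*tan(x)^2 - 2)/(24); at x = 0 this is -55/12.

-55/12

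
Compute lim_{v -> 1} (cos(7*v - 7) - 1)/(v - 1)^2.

Direct substitution gives 0/0.
Apply L'Hôpital: lim (-7*sin(7*v - 7))/(2*v - 2), still 0/0.
After 2 applications of L'Hôpital's rule the quotient is (-49*cos(7*v - 7))/(2); substituting v = 1 gives -49/2.

-49/2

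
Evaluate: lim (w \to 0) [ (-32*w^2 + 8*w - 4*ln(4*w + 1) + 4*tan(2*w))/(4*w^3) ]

Substitution gives 0/0; apply L'Hôpital's rule 3 times.
After differentiating numerator and denominator 3 times the quotient is (192*tan(2*w)^2/cos(2*w)^2 + 64/cos(2*w)^2 - 512/(4*w + 1)^3)/(24); at w = 0 this is -56/3.

-56/3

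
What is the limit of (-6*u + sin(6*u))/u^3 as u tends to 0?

Direct substitution gives 0/0.
Apply L'Hôpital: lim (6*cos(6*u) - 6)/(3*u^2), still 0/0.
Apply L'Hôpital: lim (-36*sin(6*u))/(6*u), still 0/0.
After 3 applications of L'Hôpital's rule the quotient is (-216*cos(6*u))/(6); substituting u = 0 gives -36.

-36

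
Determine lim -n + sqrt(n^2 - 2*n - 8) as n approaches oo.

An ∞ − ∞ form. Rationalising with the conjugate, the difference becomes (-2n - 8) / (√(n^2 - 2*n - 8) + n).
For large n the denominator behaves like 2·n, so the quotient tends to -2/2 = -1.

-1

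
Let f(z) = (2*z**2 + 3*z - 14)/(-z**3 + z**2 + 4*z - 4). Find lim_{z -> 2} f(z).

Direct substitution gives 0/0, so factor. Both numerator and denominator have (z - 2) as a factor.
After cancelling, the expression reduces to (2*z + 7)/(-z^2 - z + 2).
Substituting z = 2 gives -11/4.

-11/4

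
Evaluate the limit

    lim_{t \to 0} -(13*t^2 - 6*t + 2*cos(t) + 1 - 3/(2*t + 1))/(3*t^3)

-8

Substitution gives 0/0 (the numerator vanishes to order 3).
Expand each term to order t^3: the coefficient of t^3 in -3·1/(1 + 2t) is 24 and in 2·cos(t) is 0.
Lower-order terms cancel with the polynomial part, so the numerator is (24)·t^3 + o(t^3), and the limit is (24)/(-3) = -8.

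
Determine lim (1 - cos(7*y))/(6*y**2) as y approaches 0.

Substitution gives 0/0.
Use (1 − cos u)/u² → 1/2 with u = 7y: the limit is 7²/(2·6) = 49/12.

49/12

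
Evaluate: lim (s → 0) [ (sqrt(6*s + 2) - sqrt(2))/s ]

Substitution gives 0/0. Multiply numerator and denominator by the conjugate √(2 + 6s) + √2.
The numerator becomes (2 + 6s) − 2 = 6s, so the expression simplifies to 6/(√(2 + 6s) + √2).
Letting s → 0 gives 6/(2√2) = 3*√(2)/2.

3*√(2)/2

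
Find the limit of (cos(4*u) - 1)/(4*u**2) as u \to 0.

Direct substitution gives 0/0.
Apply L'Hôpital: lim (-4*sin(4*u))/(8*u), still 0/0.
After 2 applications of L'Hôpital's rule the quotient is (-16*cos(4*u))/(8); substituting u = 0 gives -2.

-2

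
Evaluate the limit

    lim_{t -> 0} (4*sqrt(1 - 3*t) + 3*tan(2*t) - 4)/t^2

-9/2

Substitution gives 0/0; apply L'Hôpital's rule 2 times.
After differentiating numerator and denominator 2 times the quotient is (24*tan(2*t)/cos(2*t)^2 - 9/(1 - 3*t)^(3/2))/(2); at t = 0 this is -9/2.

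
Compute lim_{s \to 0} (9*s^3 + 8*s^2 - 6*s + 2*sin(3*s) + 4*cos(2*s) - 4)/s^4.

Substitution gives 0/0 (the numerator vanishes to order 4).
Expand each term to order s^4: the coefficient of s^4 in 4·cos(2s) is 8/3 and in 2·sin(3s) is 0.
Lower-order terms cancel with the polynomial part, so the numerator is (8/3)·s^4 + o(s^4), and the limit is (8/3)/(1) = 8/3.

8/3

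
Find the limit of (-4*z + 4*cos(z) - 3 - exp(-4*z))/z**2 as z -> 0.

-10

Substitution gives 0/0; apply L'Hôpital's rule 2 times.
After differentiating numerator and denominator 2 times the quotient is (-4*cos(z) - 16*e^(-4*z))/(2); at z = 0 this is -10.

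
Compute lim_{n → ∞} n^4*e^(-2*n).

0

Write as n^4/e^{2n}, an ∞/∞ form.
Exponential growth dominates any polynomial, so repeated L'Hôpital (or the standard result) gives 0.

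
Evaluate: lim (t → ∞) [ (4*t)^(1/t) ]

Base → ∞ and exponent → 0: an ∞^0 form.
Take logs: (1/t)·ln(4·t^1) = (ln 4 + 1·ln t)/t → 0.
So the limit is e^0 = 1.

1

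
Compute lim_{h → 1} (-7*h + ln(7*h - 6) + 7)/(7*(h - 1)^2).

-7/2

Direct substitution gives 0/0.
Apply L'Hôpital: lim (-7 + 7/(7*h - 6))/(14*h - 14), still 0/0.
After 2 applications of L'Hôpital's rule the quotient is (-49/(7*h - 6)^2)/(14); substituting h = 1 gives -7/2.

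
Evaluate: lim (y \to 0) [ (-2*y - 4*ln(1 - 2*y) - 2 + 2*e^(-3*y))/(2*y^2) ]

Substitution gives 0/0; apply L'Hôpital's rule 2 times.
After differentiating numerator and denominator 2 times the quotient is (18*e^(-3*y) + 16/(2*y - 1)^2)/(4); at y = 0 this is 17/2.

17/2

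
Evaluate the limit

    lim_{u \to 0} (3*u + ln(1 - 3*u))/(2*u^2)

-9/4

Direct substitution gives 0/0.
Apply L'Hôpital: lim (3 - 3/(1 - 3*u))/(4*u), still 0/0.
After 2 applications of L'Hôpital's rule the quotient is (-9/(1 - 3*u)^2)/(4); substituting u = 0 gives -9/4.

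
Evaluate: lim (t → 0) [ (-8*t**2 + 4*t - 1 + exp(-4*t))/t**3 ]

Direct substitution gives 0/0.
Apply L'Hôpital: lim (-16*t + 4 - 4*e^(-4*t))/(3*t^2), still 0/0.
Apply L'Hôpital: lim (-16 + 16*e^(-4*t))/(6*t), still 0/0.
After 3 applications of L'Hôpital's rule the quotient is (-64*e^(-4*t))/(6); substituting t = 0 gives -32/3.

-32/3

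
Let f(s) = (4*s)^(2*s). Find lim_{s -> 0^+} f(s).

1

Base → 0⁺ and exponent → 0⁺: a 0^0 form.
Take logs: 2s·ln(4s). This is 0·(−∞); rewriting as ln(4s)/(1/(2s)) and applying L'Hôpital gives 0.
Hence the limit is e^0 = 1.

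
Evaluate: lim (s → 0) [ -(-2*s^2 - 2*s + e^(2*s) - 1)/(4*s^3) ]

-1/3

Direct substitution gives 0/0.
Apply L'Hôpital: lim (-4*s + 2*e^(2*s) - 2)/(-12*s^2), still 0/0.
Apply L'Hôpital: lim (4*e^(2*s) - 4)/(-24*s), still 0/0.
After 3 applications of L'Hôpital's rule the quotient is (8*e^(2*s))/(-24); substituting s = 0 gives -1/3.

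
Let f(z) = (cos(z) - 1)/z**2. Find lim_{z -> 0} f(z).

Direct substitution gives 0/0.
Apply L'Hôpital: lim (-sin(z))/(2*z), still 0/0.
After 2 applications of L'Hôpital's rule the quotient is (-cos(z))/(2); substituting z = 0 gives -1/2.

-1/2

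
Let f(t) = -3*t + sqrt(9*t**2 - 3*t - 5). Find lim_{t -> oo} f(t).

This has the form ∞ − ∞. Multiply and divide by the conjugate √(9*t^2 - 3*t - 5) + 3t.
That gives (-3t - 5) / (√(9*t^2 - 3*t - 5) + 3t).
Divide numerator and denominator by t: the limit is -3/(2·3) = -1/2.

-1/2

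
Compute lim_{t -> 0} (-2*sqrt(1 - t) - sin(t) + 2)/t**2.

Substitution gives 0/0; apply L'Hôpital's rule 2 times.
After differentiating numerator and denominator 2 times the quotient is (sin(t) + 1/(2*(1 - t)^(3/2)))/(2); at t = 0 this is 1/4.

1/4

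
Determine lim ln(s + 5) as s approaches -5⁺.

-∞

As s → -5⁺, s + 5 → 0⁺ and ln(s + 5) → −∞.
Multiplying by 1 gives -∞.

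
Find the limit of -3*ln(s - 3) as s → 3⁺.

As s → 3⁺, s - 3 → 0⁺ and ln(s - 3) → −∞.
Multiplying by -3 gives ∞.

∞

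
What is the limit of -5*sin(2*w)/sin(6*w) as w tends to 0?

Substitution gives 0/0.
Divide numerator and denominator by w: sin(2w)/w → 2 and sin(6w)/w → 6, so the limit is -5·2/6 = -5/3.

-5/3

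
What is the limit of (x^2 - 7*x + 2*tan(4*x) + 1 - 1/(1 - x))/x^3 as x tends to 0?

125/3

Substitution gives 0/0; apply L'Hôpital's rule 3 times.
After differentiating numerator and denominator 3 times the quotient is (2*(128*(x - 1)^4*(3*tan(4*x)^2 + 1)/cos(4*x)^2 - 3)/(x - 1)^4)/(6); at x = 0 this is 125/3.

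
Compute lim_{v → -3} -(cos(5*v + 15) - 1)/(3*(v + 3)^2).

Direct substitution gives 0/0.
Apply L'Hôpital: lim (-5*sin(5*v + 15))/(-6*v - 18), still 0/0.
After 2 applications of L'Hôpital's rule the quotient is (-25*cos(5*v + 15))/(-6); substituting v = -3 gives 25/6.

25/6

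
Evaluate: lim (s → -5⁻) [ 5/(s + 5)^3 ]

-∞

As s → -5⁻, (s + 5) → 0⁻, so (s + 5)^3 → 0⁻ and 5/(s + 5)^3 → -∞.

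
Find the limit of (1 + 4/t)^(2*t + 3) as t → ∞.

e^(8)

The base → 1 and the exponent → ∞: a 1^∞ form.
Take logarithms: (2t + 3)·ln(1 + 4/t). Since ln(1+u) ~ u for small u, this behaves like (2t)·(4/t) → 8.
So the limit is e^(8).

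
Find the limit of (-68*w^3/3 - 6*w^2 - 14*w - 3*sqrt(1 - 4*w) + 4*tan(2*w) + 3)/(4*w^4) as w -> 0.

15/2

Substitution gives 0/0; apply L'Hôpital's rule 4 times.
After differentiating numerator and denominator 4 times the quotient is (1536*tan(2*w)^3/cos(2*w)^2 + 1024*tan(2*w)/cos(2*w)^2 + 720/(1 - 4*w)^(7/2))/(96); at w = 0 this is 15/2.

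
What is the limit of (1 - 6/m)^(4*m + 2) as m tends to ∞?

Let L be the limit and take ln: ln L = lim (4m + 2)·ln(1 - 6/m) = lim (4m + 2)·(-6/m + O(1/m²)) = -24.
Hence L = e^(-24).

e^(-24)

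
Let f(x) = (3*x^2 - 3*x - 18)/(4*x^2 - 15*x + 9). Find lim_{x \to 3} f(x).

At x = 3 both the top and bottom vanish — a removable singularity. Factoring out (x - 3) from each leaves (3*x + 6)/(4*x - 3), which at x = 3 equals 5/3.

5/3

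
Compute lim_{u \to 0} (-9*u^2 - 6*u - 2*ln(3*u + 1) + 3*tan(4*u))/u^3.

Substitution gives 0/0; apply L'Hôpital's rule 3 times.
After differentiating numerator and denominator 3 times the quotient is (1152*tan(4*u)^2/cos(4*u)^2 + 384/cos(4*u)^2 - 108/(3*u + 1)^3)/(6); at u = 0 this is 46.

46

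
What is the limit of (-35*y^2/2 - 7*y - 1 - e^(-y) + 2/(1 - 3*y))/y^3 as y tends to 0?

325/6

Substitution gives 0/0; apply L'Hôpital's rule 3 times.
After differentiating numerator and denominator 3 times the quotient is (e^(-y) + 324/(3*y - 1)^4)/(6); at y = 0 this is 325/6.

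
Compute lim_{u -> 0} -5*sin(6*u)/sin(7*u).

-30/7

Substitution gives 0/0.
Divide numerator and denominator by u: sin(6u)/u → 6 and sin(7u)/u → 7, so the limit is -5·6/7 = -30/7.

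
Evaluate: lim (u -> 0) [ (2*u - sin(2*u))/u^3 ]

4/3

Direct substitution gives 0/0.
Apply L'Hôpital: lim (2 - 2*cos(2*u))/(3*u^2), still 0/0.
Apply L'Hôpital: lim (4*sin(2*u))/(6*u), still 0/0.
After 3 applications of L'Hôpital's rule the quotient is (8*cos(2*u))/(6); substituting u = 0 gives 4/3.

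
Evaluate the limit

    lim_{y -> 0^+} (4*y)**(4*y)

1

Base → 0⁺ and exponent → 0⁺: a 0^0 form.
Take logs: 4y·ln(4y). This is 0·(−∞); rewriting as ln(4y)/(1/(4y)) and applying L'Hôpital gives 0.
Hence the limit is e^0 = 1.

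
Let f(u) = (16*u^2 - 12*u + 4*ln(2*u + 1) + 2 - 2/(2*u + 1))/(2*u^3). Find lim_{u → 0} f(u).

Substitution gives 0/0 (the numerator vanishes to order 3).
Expand each term to order u^3: the coefficient of u^3 in 4·ln(1 + 2u) is 32/3 and in -2·1/(1 + 2u) is 16.
Lower-order terms cancel with the polynomial part, so the numerator is (80/3)·u^3 + o(u^3), and the limit is (80/3)/(2) = 40/3.

40/3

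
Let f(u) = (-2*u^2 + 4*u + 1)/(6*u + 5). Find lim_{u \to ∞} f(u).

-∞

The numerator has higher degree (2 > 1); the quotient behaves like (-2/(6))·u^1 for large |u|.
As u → +∞ this diverges to -∞.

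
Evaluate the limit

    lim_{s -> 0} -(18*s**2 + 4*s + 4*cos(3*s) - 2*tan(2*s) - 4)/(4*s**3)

4/3

Substitution gives 0/0 (the numerator vanishes to order 3).
Expand each term to order s^3: the coefficient of s^3 in 4·cos(3s) is 0 and in -2·tan(2s) is -16/3.
Lower-order terms cancel with the polynomial part, so the numerator is (-16/3)·s^3 + o(s^3), and the limit is (-16/3)/(-4) = 4/3.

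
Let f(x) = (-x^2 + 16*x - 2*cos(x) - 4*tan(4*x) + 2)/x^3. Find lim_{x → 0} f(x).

-256/3

Substitution gives 0/0; apply L'Hôpital's rule 3 times.
After differentiating numerator and denominator 3 times the quotient is (-2*sin(x) - 1536*tan(4*x)^4 - 2048*tan(4*x)^2 - 512)/(6); at x = 0 this is -256/3.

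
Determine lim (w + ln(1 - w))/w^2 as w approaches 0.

-1/2

Direct substitution gives 0/0.
Apply L'Hôpital: lim (1 - 1/(1 - w))/(2*w), still 0/0.
After 2 applications of L'Hôpital's rule the quotient is (-1/(1 - w)^2)/(2); substituting w = 0 gives -1/2.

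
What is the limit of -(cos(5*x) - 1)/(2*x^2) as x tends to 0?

Direct substitution gives 0/0.
Apply L'Hôpital: lim (-5*sin(5*x))/(-4*x), still 0/0.
After 2 applications of L'Hôpital's rule the quotient is (-25*cos(5*x))/(-4); substituting x = 0 gives 25/4.

25/4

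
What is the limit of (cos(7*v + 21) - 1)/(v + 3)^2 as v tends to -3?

-49/2

Direct substitution gives 0/0.
Apply L'Hôpital: lim (-7*sin(7*v + 21))/(2*v + 6), still 0/0.
After 2 applications of L'Hôpital's rule the quotient is (-49*cos(7*v + 21))/(2); substituting v = -3 gives -49/2.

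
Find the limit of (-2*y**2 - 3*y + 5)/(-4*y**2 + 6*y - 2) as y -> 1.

Since y = 1 makes numerator and denominator zero, (y - 1) divides both.
Cancelling it gives (-2*y - 5)/(2 - 4*y); now plug in y = 1 to get 7/2.

7/2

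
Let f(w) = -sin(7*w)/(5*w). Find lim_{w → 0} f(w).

-7/5

Substitution gives 0/0.
Write it as (7/(-5))·sin(7w)/(7w); since sin(u)/u → 1, the limit is -7/5.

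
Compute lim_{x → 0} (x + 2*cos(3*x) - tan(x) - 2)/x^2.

Substitution gives 0/0; apply L'Hôpital's rule 2 times.
After differentiating numerator and denominator 2 times the quotient is (-18*cos(3*x) - 2*tan(x)^3 - 2*tan(x))/(2); at x = 0 this is -9.

-9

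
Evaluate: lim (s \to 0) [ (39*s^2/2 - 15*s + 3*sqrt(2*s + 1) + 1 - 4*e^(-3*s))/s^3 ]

39/2

Substitution gives 0/0; apply L'Hôpital's rule 3 times.
After differentiating numerator and denominator 3 times the quotient is (108*e^(-3*s) + 9/(2*s + 1)^(5/2))/(6); at s = 0 this is 39/2.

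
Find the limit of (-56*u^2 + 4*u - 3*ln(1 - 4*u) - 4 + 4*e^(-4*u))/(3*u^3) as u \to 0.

Substitution gives 0/0 (the numerator vanishes to order 3).
Expand each term to order u^3: the coefficient of u^3 in 4·e^(-4u) is -128/3 and in -3·ln(1 - 4u) is 64.
Lower-order terms cancel with the polynomial part, so the numerator is (64/3)·u^3 + o(u^3), and the limit is (64/3)/(3) = 64/9.

64/9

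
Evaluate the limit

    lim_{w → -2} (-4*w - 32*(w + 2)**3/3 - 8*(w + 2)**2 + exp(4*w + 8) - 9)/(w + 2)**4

32/3

Direct substitution gives 0/0.
Apply L'Hôpital: lim (-16*w - 32*(w + 2)^2 + 4*e^(4*w + 8) - 36)/(4*(w + 2)^3), still 0/0.
Apply L'Hôpital: lim (-64*w + 16*e^(4*w + 8) - 144)/(12*(w + 2)^2), still 0/0.
Apply L'Hôpital: lim (64*e^(4*w + 8) - 64)/(24*w + 48), still 0/0.
After 4 applications of L'Hôpital's rule the quotient is (256*e^(4*w + 8))/(24); substituting w = -2 gives 32/3.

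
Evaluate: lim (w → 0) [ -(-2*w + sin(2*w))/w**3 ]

4/3

Direct substitution gives 0/0.
Apply L'Hôpital: lim (2*cos(2*w) - 2)/(-3*w^2), still 0/0.
Apply L'Hôpital: lim (-4*sin(2*w))/(-6*w), still 0/0.
After 3 applications of L'Hôpital's rule the quotient is (-8*cos(2*w))/(-6); substituting w = 0 gives 4/3.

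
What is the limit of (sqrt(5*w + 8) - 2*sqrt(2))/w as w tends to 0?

Substitution gives 0/0. Multiply numerator and denominator by the conjugate √(8 + 5w) + √8.
The numerator becomes (8 + 5w) − 8 = 5w, so the expression simplifies to 5/(√(8 + 5w) + √8).
Letting w → 0 gives 5/(2√8) = 5*√(2)/8.

5*√(2)/8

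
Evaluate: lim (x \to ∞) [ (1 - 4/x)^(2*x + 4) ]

Write it as [(1 - 4/x)^x]^(2) · (1 - 4/x)^(4). The bracketed term tends to e^(-4) and the second factor to 1, so the limit is e^(-8).

e^(-8)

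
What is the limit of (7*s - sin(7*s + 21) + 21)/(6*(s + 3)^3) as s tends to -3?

Direct substitution gives 0/0.
Apply L'Hôpital: lim (7 - 7*cos(7*s + 21))/(18*(s + 3)^2), still 0/0.
Apply L'Hôpital: lim (49*sin(7*s + 21))/(36*s + 108), still 0/0.
After 3 applications of L'Hôpital's rule the quotient is (343*cos(7*s + 21))/(36); substituting s = -3 gives 343/36.

343/36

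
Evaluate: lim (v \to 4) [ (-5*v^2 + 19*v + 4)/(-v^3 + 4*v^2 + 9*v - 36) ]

3

Since v = 4 makes numerator and denominator zero, (v - 4) divides both.
Cancelling it gives (-5*v - 1)/(9 - v^2); now plug in v = 4 to get 3.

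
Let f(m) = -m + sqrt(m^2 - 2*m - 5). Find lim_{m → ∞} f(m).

An ∞ − ∞ form. Rationalising with the conjugate, the difference becomes (-2m - 5) / (√(m^2 - 2*m - 5) + m).
For large m the denominator behaves like 2·m, so the quotient tends to -2/2 = -1.

-1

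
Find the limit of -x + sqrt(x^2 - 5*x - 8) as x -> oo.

This has the form ∞ − ∞. Multiply and divide by the conjugate √(x^2 - 5*x - 8) + x.
That gives (-5x - 8) / (√(x^2 - 5*x - 8) + x).
Divide numerator and denominator by x: the limit is -5/(2·1) = -5/2.

-5/2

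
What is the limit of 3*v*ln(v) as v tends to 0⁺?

This is a 0·(−∞) form. Rewrite as 3·ln(v) / v^(−1) and apply L'Hôpital:
the derivative quotient is 3·(1/v) / (−1·v^(−2)) = (-3/1)·v^1 → 0.

0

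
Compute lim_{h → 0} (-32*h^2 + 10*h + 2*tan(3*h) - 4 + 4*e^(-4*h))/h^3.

Substitution gives 0/0; apply L'Hôpital's rule 3 times.
After differentiating numerator and denominator 3 times the quotient is (4*(27*(3*tan(3*h)^2 + 1)*e^(4*h)/cos(3*h)^2 - 64)*e^(-4*h))/(6); at h = 0 this is -74/3.

-74/3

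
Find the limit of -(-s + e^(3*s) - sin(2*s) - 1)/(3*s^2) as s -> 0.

Substitution gives 0/0 (the numerator vanishes to order 2).
Expand each term to order s^2: the coefficient of s^2 in −sin(2s) is 0 and in e^(3s) is 9/2.
Lower-order terms cancel with the polynomial part, so the numerator is (9/2)·s^2 + o(s^2), and the limit is (9/2)/(-3) = -3/2.

-3/2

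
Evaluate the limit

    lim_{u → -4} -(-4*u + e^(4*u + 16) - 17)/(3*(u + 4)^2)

Direct substitution gives 0/0.
Apply L'Hôpital: lim (4*e^(4*u + 16) - 4)/(-6*u - 24), still 0/0.
After 2 applications of L'Hôpital's rule the quotient is (16*e^(4*u + 16))/(-6); substituting u = -4 gives -8/3.

-8/3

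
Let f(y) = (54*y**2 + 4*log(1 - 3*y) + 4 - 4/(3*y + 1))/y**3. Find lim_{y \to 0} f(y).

72

Substitution gives 0/0 (the numerator vanishes to order 3).
Expand each term to order y^3: the coefficient of y^3 in -4·1/(1 + 3y) is 108 and in 4·ln(1 - 3y) is -36.
Lower-order terms cancel with the polynomial part, so the numerator is (72)·y^3 + o(y^3), and the limit is (72)/(1) = 72.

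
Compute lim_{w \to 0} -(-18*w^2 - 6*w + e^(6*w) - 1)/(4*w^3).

Direct substitution gives 0/0.
Apply L'Hôpital: lim (-36*w + 6*e^(6*w) - 6)/(-12*w^2), still 0/0.
Apply L'Hôpital: lim (36*e^(6*w) - 36)/(-24*w), still 0/0.
After 3 applications of L'Hôpital's rule the quotient is (216*e^(6*w))/(-24); substituting w = 0 gives -9.

-9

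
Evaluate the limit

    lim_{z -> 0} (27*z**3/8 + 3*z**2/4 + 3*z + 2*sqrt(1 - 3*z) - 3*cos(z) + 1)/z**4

-413/64

Substitution gives 0/0 (the numerator vanishes to order 4).
Expand each term to order z^4: the coefficient of z^4 in 2·√(1 - 3z) is -405/64 and in -3·cos(z) is -1/8.
Lower-order terms cancel with the polynomial part, so the numerator is (-413/64)·z^4 + o(z^4), and the limit is (-413/64)/(1) = -413/64.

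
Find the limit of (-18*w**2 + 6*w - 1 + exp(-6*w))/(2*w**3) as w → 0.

Direct substitution gives 0/0.
Apply L'Hôpital: lim (-36*w + 6 - 6*e^(-6*w))/(6*w^2), still 0/0.
Apply L'Hôpital: lim (-36 + 36*e^(-6*w))/(12*w), still 0/0.
After 3 applications of L'Hôpital's rule the quotient is (-216*e^(-6*w))/(12); substituting w = 0 gives -18.

-18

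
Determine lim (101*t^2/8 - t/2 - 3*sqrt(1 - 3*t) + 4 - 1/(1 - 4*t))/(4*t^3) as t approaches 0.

-943/64

Substitution gives 0/0 (the numerator vanishes to order 3).
Expand each term to order t^3: the coefficient of t^3 in -3·√(1 - 3t) is 81/16 and in −1/(1 - 4t) is -64.
Lower-order terms cancel with the polynomial part, so the numerator is (-943/16)·t^3 + o(t^3), and the limit is (-943/16)/(4) = -943/64.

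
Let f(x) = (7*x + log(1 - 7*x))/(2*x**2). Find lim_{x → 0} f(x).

-49/4

Direct substitution gives 0/0.
Apply L'Hôpital: lim (7 - 7/(1 - 7*x))/(4*x), still 0/0.
After 2 applications of L'Hôpital's rule the quotient is (-49/(1 - 7*x)^2)/(4); substituting x = 0 gives -49/4.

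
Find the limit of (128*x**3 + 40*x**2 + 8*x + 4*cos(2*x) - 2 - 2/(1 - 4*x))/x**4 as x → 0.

Substitution gives 0/0; apply L'Hôpital's rule 4 times.
After differentiating numerator and denominator 4 times the quotient is (64*cos(2*x) + 12288/(4*x - 1)^5)/(24); at x = 0 this is -1528/3.

-1528/3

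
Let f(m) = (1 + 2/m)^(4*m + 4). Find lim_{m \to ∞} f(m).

e^(8)

The base → 1 and the exponent → ∞: a 1^∞ form.
Take logarithms: (4m + 4)·ln(1 + 2/m). Since ln(1+u) ~ u for small u, this behaves like (4m)·(2/m) → 8.
So the limit is e^(8).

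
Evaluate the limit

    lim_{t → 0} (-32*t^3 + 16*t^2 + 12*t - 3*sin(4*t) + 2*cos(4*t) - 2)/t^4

Substitution gives 0/0 (the numerator vanishes to order 4).
Expand each term to order t^4: the coefficient of t^4 in 2·cos(4t) is 64/3 and in -3·sin(4t) is 0.
Lower-order terms cancel with the polynomial part, so the numerator is (64/3)·t^4 + o(t^4), and the limit is (64/3)/(1) = 64/3.

64/3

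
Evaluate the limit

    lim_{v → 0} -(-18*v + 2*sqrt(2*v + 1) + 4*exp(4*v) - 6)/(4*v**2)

-31/4

Substitution gives 0/0; apply L'Hôpital's rule 2 times.
After differentiating numerator and denominator 2 times the quotient is (64*e^(4*v) - 2/(2*v + 1)^(3/2))/(-8); at v = 0 this is -31/4.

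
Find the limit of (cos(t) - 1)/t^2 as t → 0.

-1/2

Direct substitution gives 0/0.
Apply L'Hôpital: lim (-sin(t))/(2*t), still 0/0.
After 2 applications of L'Hôpital's rule the quotient is (-cos(t))/(2); substituting t = 0 gives -1/2.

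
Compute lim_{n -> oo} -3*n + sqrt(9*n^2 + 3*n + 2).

This has the form ∞ − ∞. Multiply and divide by the conjugate √(9*n^2 + 3*n + 2) + 3n.
That gives (3n + 2) / (√(9*n^2 + 3*n + 2) + 3n).
Divide numerator and denominator by n: the limit is 3/(2·3) = 1/2.

1/2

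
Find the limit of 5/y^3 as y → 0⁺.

∞

As y → 0⁺, (y) → 0⁺, so (y)^3 → 0⁺ and 5/(y)^3 → ∞.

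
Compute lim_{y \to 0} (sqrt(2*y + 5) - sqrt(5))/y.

√(5)/5

Substitution gives 0/0. Multiply numerator and denominator by the conjugate √(5 + 2y) + √5.
The numerator becomes (5 + 2y) − 5 = 2y, so the expression simplifies to 2/(√(5 + 2y) + √5).
Letting y → 0 gives 2/(2√5) = √(5)/5.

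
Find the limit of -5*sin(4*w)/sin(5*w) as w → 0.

Substitution gives 0/0.
Divide numerator and denominator by w: sin(4w)/w → 4 and sin(5w)/w → 5, so the limit is -5·4/5 = -4.

-4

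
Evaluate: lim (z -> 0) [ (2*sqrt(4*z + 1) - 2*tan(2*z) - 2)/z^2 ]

-4

Substitution gives 0/0 (the numerator vanishes to order 2).
Expand each term to order z^2: the coefficient of z^2 in -2·tan(2z) is 0 and in 2·√(1 + 4z) is -4.
Lower-order terms cancel with the polynomial part, so the numerator is (-4)·z^2 + o(z^2), and the limit is (-4)/(1) = -4.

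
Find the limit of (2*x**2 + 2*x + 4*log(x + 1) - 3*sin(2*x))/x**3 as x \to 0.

Substitution gives 0/0 (the numerator vanishes to order 3).
Expand each term to order x^3: the coefficient of x^3 in -3·sin(2x) is 4 and in 4·ln(1 + x) is 4/3.
Lower-order terms cancel with the polynomial part, so the numerator is (16/3)·x^3 + o(x^3), and the limit is (16/3)/(1) = 16/3.

16/3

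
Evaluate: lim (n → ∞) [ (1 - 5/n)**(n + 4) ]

e^(-5)

The base → 1 and the exponent → ∞: a 1^∞ form.
Take logarithms: (n + 4)·ln(1 - 5/n). Since ln(1+u) ~ u for small u, this behaves like (n)·(-5/n) → -5.
So the limit is e^(-5).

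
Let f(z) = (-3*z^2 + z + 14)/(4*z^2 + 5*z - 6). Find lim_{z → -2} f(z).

Since z = -2 makes numerator and denominator zero, (z + 2) divides both.
Cancelling it gives (7 - 3*z)/(4*z - 3); now plug in z = -2 to get -13/11.

-13/11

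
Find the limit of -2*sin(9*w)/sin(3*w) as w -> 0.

-6

Substitution gives 0/0.
Divide numerator and denominator by w: sin(9w)/w → 9 and sin(3w)/w → 3, so the limit is -2·9/3 = -6.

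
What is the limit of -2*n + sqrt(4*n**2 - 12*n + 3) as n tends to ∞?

This has the form ∞ − ∞. Multiply and divide by the conjugate √(4*n^2 - 12*n + 3) + 2n.
That gives (-12n + 3) / (√(4*n^2 - 12*n + 3) + 2n).
Divide numerator and denominator by n: the limit is -12/(2·2) = -3.

-3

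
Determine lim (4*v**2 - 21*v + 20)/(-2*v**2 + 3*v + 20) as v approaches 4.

At v = 4 both the top and bottom vanish — a removable singularity. Factoring out (v - 4) from each leaves (4*v - 5)/(-2*v - 5), which at v = 4 equals -11/13.

-11/13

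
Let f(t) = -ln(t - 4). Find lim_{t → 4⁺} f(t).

As t → 4⁺, t - 4 → 0⁺ and ln(t - 4) → −∞.
Multiplying by -1 gives ∞.

∞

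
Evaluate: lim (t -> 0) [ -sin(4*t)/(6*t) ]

Substitution gives 0/0.
Write it as (4/(-6))·sin(4t)/(4t); since sin(u)/u → 1, the limit is -2/3.

-2/3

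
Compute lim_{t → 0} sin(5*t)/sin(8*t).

Substitution gives 0/0.
Divide numerator and denominator by t: sin(5t)/t → 5 and sin(8t)/t → 8, so the limit is 1·5/8 = 5/8.

5/8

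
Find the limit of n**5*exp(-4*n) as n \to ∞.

0

Write as n^5/e^{4n}, an ∞/∞ form.
Exponential growth dominates any polynomial, so repeated L'Hôpital (or the standard result) gives 0.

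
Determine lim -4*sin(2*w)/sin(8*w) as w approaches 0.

-1

Substitution gives 0/0.
Divide numerator and denominator by w: sin(2w)/w → 2 and sin(8w)/w → 8, so the limit is -4·2/8 = -1.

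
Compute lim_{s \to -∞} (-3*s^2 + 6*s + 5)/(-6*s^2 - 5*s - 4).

1/2

Numerator and denominator both have degree 2.
Dividing every term by s^2, all lower-order terms vanish and the limit is the ratio of leading coefficients, -3/(-6) = 1/2.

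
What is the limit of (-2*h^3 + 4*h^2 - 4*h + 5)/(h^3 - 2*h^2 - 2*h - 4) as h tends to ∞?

Numerator and denominator both have degree 3.
Dividing every term by h^3, all lower-order terms vanish and the limit is the ratio of leading coefficients, -2/(1) = -2.

-2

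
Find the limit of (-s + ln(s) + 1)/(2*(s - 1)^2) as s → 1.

-1/4

Direct substitution gives 0/0.
Apply L'Hôpital: lim (-1 + 1/s)/(4*s - 4), still 0/0.
After 2 applications of L'Hôpital's rule the quotient is (-1/s^2)/(4); substituting s = 1 gives -1/4.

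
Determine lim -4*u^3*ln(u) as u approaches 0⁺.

This is a 0·(−∞) form. Rewrite as -4·ln(u) / u^(−3) and apply L'Hôpital:
the derivative quotient is -4·(1/u) / (−3·u^(−4)) = (4/3)·u^3 → 0.

0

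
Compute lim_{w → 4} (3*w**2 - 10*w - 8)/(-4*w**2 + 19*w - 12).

-14/13

Since w = 4 makes numerator and denominator zero, (w - 4) divides both.
Cancelling it gives (3*w + 2)/(3 - 4*w); now plug in w = 4 to get -14/13.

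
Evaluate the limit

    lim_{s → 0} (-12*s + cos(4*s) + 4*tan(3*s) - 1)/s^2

Substitution gives 0/0; apply L'Hôpital's rule 2 times.
After differentiating numerator and denominator 2 times the quotient is (-16*cos(4*s) + 72*tan(3*s)^3 + 72*tan(3*s))/(2); at s = 0 this is -8.

-8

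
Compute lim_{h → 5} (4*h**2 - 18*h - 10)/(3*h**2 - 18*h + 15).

11/6

Since h = 5 makes numerator and denominator zero, (h - 5) divides both.
Cancelling it gives (4*h + 2)/(3*h - 3); now plug in h = 5 to get 11/6.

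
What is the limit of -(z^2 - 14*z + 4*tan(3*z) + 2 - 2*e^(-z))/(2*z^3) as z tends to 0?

-109/6

Substitution gives 0/0; apply L'Hôpital's rule 3 times.
After differentiating numerator and denominator 3 times the quotient is (2*(108*(3*tan(3*z)^2 + 1)*e^(z)/cos(3*z)^2 + 1)*e^(-z))/(-12); at z = 0 this is -109/6.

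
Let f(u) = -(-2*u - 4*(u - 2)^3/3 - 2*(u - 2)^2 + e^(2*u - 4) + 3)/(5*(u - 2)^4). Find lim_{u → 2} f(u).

-2/15

Direct substitution gives 0/0.
Apply L'Hôpital: lim (-4*u - 4*(u - 2)^2 + 2*e^(2*u - 4) + 6)/(-20*(u - 2)^3), still 0/0.
Apply L'Hôpital: lim (-8*u + 4*e^(2*u - 4) + 12)/(-60*(u - 2)^2), still 0/0.
Apply L'Hôpital: lim (8*e^(2*u - 4) - 8)/(240 - 120*u), still 0/0.
After 4 applications of L'Hôpital's rule the quotient is (16*e^(2*u - 4))/(-120); substituting u = 2 gives -2/15.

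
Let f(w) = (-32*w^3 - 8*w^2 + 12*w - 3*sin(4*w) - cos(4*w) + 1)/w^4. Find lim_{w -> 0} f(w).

Substitution gives 0/0; apply L'Hôpital's rule 4 times.
After differentiating numerator and denominator 4 times the quotient is (-768*sin(4*w) - 256*cos(4*w))/(24); at w = 0 this is -32/3.

-32/3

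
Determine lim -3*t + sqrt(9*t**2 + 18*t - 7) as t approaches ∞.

An ∞ − ∞ form. Rationalising with the conjugate, the difference becomes (18t - 7) / (√(9*t^2 + 18*t - 7) + 3t).
For large t the denominator behaves like 2·3t, so the quotient tends to 18/6 = 3.

3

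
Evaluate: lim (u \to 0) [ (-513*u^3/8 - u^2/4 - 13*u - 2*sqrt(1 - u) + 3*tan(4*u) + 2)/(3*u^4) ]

Substitution gives 0/0 (the numerator vanishes to order 4).
Expand each term to order u^4: the coefficient of u^4 in 3·tan(4u) is 0 and in -2·√(1 - u) is 5/64.
Lower-order terms cancel with the polynomial part, so the numerator is (5/64)·u^4 + o(u^4), and the limit is (5/64)/(3) = 5/192.

5/192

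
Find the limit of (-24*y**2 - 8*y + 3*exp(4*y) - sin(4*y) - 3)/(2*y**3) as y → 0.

64/3

Substitution gives 0/0; apply L'Hôpital's rule 3 times.
After differentiating numerator and denominator 3 times the quotient is (192*e^(4*y) + 64*cos(4*y))/(12); at y = 0 this is 64/3.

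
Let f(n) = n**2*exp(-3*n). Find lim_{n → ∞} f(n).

0

Write as n^2/e^{3n}, an ∞/∞ form.
Exponential growth dominates any polynomial, so repeated L'Hôpital (or the standard result) gives 0.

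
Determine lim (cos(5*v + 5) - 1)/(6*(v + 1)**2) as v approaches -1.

-25/12

Direct substitution gives 0/0.
Apply L'Hôpital: lim (-5*sin(5*v + 5))/(12*v + 12), still 0/0.
After 2 applications of L'Hôpital's rule the quotient is (-25*cos(5*v + 5))/(12); substituting v = -1 gives -25/12.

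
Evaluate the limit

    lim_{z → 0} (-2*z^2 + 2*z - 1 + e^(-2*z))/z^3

Direct substitution gives 0/0.
Apply L'Hôpital: lim (-4*z + 2 - 2*e^(-2*z))/(3*z^2), still 0/0.
Apply L'Hôpital: lim (-4 + 4*e^(-2*z))/(6*z), still 0/0.
After 3 applications of L'Hôpital's rule the quotient is (-8*e^(-2*z))/(6); substituting z = 0 gives -4/3.

-4/3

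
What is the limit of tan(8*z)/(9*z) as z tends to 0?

8/9

Substitution gives 0/0.
Since tan(u)/u → 1 as u → 0, tan(8z)/(8z) → 1 and the limit is 8/9.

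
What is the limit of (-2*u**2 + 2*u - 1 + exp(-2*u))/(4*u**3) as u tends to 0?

-1/3

Direct substitution gives 0/0.
Apply L'Hôpital: lim (-4*u + 2 - 2*e^(-2*u))/(12*u^2), still 0/0.
Apply L'Hôpital: lim (-4 + 4*e^(-2*u))/(24*u), still 0/0.
After 3 applications of L'Hôpital's rule the quotient is (-8*e^(-2*u))/(24); substituting u = 0 gives -1/3.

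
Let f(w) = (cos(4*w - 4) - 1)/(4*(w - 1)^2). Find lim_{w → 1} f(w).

Direct substitution gives 0/0.
Apply L'Hôpital: lim (-4*sin(4*w - 4))/(8*w - 8), still 0/0.
After 2 applications of L'Hôpital's rule the quotient is (-16*cos(4*w - 4))/(8); substituting w = 1 gives -2.

-2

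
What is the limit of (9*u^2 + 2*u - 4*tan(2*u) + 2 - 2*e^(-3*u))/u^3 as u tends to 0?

Substitution gives 0/0; apply L'Hôpital's rule 3 times.
After differentiating numerator and denominator 3 times the quotient is (-192*tan(2*u)^4 - 256*tan(2*u)^2 - 64 + 54*e^(-3*u))/(6); at u = 0 this is -5/3.

-5/3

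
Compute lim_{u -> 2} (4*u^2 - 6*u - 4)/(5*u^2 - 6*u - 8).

5/7

Direct substitution gives 0/0, so factor. Both numerator and denominator have (u - 2) as a factor.
After cancelling, the expression reduces to (4*u + 2)/(5*u + 4).
Substituting u = 2 gives 5/7.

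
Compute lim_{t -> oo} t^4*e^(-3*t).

Write as t^4/e^{3t}, an ∞/∞ form.
Exponential growth dominates any polynomial, so repeated L'Hôpital (or the standard result) gives 0.

0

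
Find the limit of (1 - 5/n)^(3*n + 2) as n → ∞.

Let L be the limit and take ln: ln L = lim (3n + 2)·ln(1 - 5/n) = lim (3n + 2)·(-5/n + O(1/n²)) = -15.
Hence L = e^(-15).

e^(-15)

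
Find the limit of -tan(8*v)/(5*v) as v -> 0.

-8/5

Substitution gives 0/0.
Since tan(u)/u → 1 as u → 0, tan(8v)/(8v) → 1 and the limit is 8/(-5) = -8/5.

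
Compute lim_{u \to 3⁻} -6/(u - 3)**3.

As u → 3⁻, (u - 3) → 0⁻, so (u - 3)^3 → 0⁻ and -6/(u - 3)^3 → ∞.

∞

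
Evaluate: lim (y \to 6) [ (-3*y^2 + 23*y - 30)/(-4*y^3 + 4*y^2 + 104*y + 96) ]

13/280

Since y = 6 makes numerator and denominator zero, (y - 6) divides both.
Cancelling it gives (5 - 3*y)/(-4*y^2 - 20*y - 16); now plug in y = 6 to get 13/280.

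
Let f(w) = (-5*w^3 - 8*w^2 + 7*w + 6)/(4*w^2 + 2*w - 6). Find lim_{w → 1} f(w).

-12/5

At w = 1 both the top and bottom vanish — a removable singularity. Factoring out (w - 1) from each leaves (-5*w^2 - 13*w - 6)/(4*w + 6), which at w = 1 equals -12/5.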